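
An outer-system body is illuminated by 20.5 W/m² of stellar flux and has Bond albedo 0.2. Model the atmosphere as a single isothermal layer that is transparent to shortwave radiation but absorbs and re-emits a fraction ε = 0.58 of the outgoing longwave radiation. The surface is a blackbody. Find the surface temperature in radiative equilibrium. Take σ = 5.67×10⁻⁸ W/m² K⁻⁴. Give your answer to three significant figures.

100 K

At the top of the atmosphere, σT_e⁴ = S(1−α)/4 = 4.100 W/m², giving T_e = 92.21 K.
For a single slab of emissivity ε, T_s⁴ = 2T_e⁴/(2−ε); thus T_s = 92.21·(1.408)^(1/4) = 100.5 K.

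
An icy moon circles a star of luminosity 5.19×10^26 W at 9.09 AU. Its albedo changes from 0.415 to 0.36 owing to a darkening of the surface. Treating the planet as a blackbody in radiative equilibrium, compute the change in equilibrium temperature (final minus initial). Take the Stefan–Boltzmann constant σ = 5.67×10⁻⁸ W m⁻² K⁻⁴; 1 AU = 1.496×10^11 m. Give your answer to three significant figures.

Orbital distance: d = 9.09 AU = 1.360×10^12 m.
Flux at the orbit: S = L/(4πd²) = 5.19×10^26/(4π·(1.36×10^12)²) = 22.33 W m⁻².
With α = 0.415, T₁ = 87.12 K.
With α = 0.36, T₂ = 89.10 K.
Change: 89.10 − 87.12 = 1.979 K.

1.98 kelvin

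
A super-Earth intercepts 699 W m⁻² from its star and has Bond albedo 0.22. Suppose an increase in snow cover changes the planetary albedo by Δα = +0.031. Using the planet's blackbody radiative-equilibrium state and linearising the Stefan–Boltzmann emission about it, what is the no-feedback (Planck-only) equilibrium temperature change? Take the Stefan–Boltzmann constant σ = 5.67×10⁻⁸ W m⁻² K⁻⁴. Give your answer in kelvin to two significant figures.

Unperturbed T_e = [699.0·(1−0.22)/(4σ)]^¼ = 221.4 K.
ΔF = −(S/4)Δα = −(699.0/4)×(+0.031) = -5.417 W m⁻².
The Planck feedback parameter is 4σT_e³ = 2.462 W m⁻²/K.
Hence the no-feedback warming is ΔF/(4σT_e³) = -2.20 K.

-2.2 K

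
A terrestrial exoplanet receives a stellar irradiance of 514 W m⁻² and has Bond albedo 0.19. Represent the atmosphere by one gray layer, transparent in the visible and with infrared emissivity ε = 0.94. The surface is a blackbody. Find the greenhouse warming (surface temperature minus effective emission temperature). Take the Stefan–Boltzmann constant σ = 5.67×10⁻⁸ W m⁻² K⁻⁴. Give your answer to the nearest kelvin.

36 kelvin

The planet radiates to space at T_e = [S(1−α)/(4σ)]^(1/4) = 207.0 K.
For a single slab of emissivity ε, T_s⁴ = 2T_e⁴/(2−ε); thus T_s = 207.0·(1.887)^(1/4) = 242.6 K.
The atmosphere warms the surface by 35.60 K.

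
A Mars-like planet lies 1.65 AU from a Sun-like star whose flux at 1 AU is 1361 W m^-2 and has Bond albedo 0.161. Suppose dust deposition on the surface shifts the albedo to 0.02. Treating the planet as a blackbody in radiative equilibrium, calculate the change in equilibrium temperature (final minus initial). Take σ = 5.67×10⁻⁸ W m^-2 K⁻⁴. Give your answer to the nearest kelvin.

Irradiance scales as 1/d², so S = 1361 W m^-2 × (1/1.65)² = 499.9 W m^-2.
Initial: T₁ = [S(1−0.161)/(4σ)]^(1/4) = 207.4 K.
After:  T₂ = [499.9·0.98/(4σ)]^(1/4) = 215.6 K.
Change: 215.6 − 207.4 = 8.212 K.

8 K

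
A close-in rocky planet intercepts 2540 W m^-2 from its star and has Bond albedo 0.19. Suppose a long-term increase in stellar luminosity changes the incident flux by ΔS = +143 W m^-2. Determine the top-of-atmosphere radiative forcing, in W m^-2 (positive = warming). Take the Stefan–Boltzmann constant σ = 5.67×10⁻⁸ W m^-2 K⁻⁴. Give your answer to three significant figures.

Only a fraction (1−α) is absorbed and it's spread over 4πR², so ΔF = (1−α)ΔS/4 = 28.96 W m^-2.

29.0 W m^-2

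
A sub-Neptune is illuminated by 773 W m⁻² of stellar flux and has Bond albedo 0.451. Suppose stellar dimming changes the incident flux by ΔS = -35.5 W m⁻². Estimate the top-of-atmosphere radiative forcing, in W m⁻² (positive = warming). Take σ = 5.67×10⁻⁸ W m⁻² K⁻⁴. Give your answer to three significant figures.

-4.87 W m⁻²

Only a fraction (1−α) is absorbed and it's spread over 4πR², so ΔF = (1−α)ΔS/4 = -4.872 W m⁻².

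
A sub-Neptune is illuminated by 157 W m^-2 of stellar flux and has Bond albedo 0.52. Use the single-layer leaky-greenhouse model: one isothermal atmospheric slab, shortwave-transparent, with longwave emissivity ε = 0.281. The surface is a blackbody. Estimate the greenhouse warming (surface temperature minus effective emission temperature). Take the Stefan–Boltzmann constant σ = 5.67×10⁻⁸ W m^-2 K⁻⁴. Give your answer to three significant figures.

The planet radiates to space at T_e = [S(1−α)/(4σ)]^(1/4) = 135.0 K.
The surface balance (absorbed SW + ε·downward IR = σT_s⁴) with T_a⁴ = T_s⁴/2 reduces to T_s = T_e·[2/(2−ε)]^¼ = 140.2 K.
Greenhouse warming: T_s − T_e = 5.208 K.

5.21 kelvin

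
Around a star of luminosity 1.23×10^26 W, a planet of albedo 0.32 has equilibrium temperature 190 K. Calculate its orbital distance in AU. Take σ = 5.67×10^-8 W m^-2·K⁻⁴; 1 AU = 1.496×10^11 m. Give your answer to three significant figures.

1.00 AU

Required flux: S = 4σT⁴/(1−α) = 434.7 W m^-2.
Then d = [L/(4πS)]^(1/2) = 1.501×10^11 m, i.e. 1.003 AU.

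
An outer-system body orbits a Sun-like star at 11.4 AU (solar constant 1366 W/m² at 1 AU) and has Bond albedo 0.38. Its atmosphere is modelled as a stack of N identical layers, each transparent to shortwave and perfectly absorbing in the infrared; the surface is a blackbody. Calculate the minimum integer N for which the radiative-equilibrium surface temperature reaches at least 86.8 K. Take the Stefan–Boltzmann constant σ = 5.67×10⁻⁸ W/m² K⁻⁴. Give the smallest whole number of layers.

1

By the inverse-square law, S = 1366/11.4² = 10.51 W/m².
OLR = S(1−α)/4 = 1.629 W/m²; the top layer radiates at T_e = 73.21 K.
Since T_s⁴ = (N+1)T_e⁴, we need N ≥ (T_s/T_e)⁴ − 1 = 0.976.
So N ≥ 0.976; the smallest integer is N = 1.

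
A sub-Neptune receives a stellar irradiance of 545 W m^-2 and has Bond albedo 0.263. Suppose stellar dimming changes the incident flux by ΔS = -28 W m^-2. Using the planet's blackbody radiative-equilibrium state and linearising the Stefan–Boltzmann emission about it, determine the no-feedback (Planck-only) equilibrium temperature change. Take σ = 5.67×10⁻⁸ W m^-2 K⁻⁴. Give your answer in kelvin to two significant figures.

Reference equilibrium: T_e = [S(1−α)/(4σ)]^(1/4) = 205.1 K.
Only a fraction (1−α) is absorbed and it's spread over 4πR², so ΔF = (1−α)ΔS/4 = -5.159 W m^-2.
The Planck feedback parameter is 4σT_e³ = 1.958 W m^-2/K.
Hence the no-feedback warming is ΔF/(4σT_e³) = -2.63 K.

-2.6 K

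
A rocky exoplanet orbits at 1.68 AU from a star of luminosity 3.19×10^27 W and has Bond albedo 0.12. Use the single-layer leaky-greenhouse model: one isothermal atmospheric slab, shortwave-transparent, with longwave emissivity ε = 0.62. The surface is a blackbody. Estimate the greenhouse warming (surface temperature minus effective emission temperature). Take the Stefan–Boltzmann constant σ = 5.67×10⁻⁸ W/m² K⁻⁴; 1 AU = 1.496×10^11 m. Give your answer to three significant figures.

d = 1.68 × 1.496×10^11 m = 2.513×10^11 m.
Spreading L over a sphere of radius d: S = 3.19×10^27/(4π·2.51×10^11²) = 4019 W/m².
The planet radiates to space at T_e = [S(1−α)/(4σ)]^(1/4) = 353.4 K.
Surface balance with a leaky layer gives σT_s⁴ = σT_e⁴·2/(2−ε), so T_s = T_e·[2/(2−0.62)]^(1/4) = 387.7 K.
Greenhouse warming: T_s − T_e = 34.35 K.

34.3 K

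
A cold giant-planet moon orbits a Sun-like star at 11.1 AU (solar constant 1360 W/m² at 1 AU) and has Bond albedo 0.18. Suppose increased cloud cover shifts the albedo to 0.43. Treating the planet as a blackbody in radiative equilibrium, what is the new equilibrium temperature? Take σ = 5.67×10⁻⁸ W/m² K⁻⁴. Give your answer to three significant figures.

By the inverse-square law, S = 1360/11.1² = 11.04 W/m².
New equilibrium: T₂ = [(1−0.43)·11.04/(4σ)]^(1/4) = 72.57 K.

72.6 K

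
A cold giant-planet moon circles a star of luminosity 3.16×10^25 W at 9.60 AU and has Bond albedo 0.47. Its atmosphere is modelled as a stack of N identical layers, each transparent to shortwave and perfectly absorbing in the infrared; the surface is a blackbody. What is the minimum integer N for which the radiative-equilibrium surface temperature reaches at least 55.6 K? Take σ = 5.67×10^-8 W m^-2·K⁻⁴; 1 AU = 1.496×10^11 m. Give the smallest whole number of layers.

3

Orbital distance: d = 9.60 AU = 1.436×10^12 m.
Flux at the orbit: S = L/(4πd²) = 3.16×10^25/(4π·(1.44×10^12)²) = 1.219 W m^-2.
The effective emission temperature is T_e = [S(1−α)/(4σ)]^¼ = 41.08 K.
T_s = (N+1)^(1/4)·T_e ≥ 55.6 K requires N+1 ≥ (T_s/T_e)⁴ = (55.6/41.08)⁴ = 3.354.
So N ≥ 2.354; the smallest integer is N = 3.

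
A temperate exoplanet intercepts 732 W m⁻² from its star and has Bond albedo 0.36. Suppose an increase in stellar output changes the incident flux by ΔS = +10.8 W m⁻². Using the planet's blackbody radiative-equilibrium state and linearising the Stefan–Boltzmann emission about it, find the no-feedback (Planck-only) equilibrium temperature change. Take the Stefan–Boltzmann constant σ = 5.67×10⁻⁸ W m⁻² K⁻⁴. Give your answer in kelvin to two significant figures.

0.79 K

Unperturbed T_e = [732.0·(1−0.36)/(4σ)]^¼ = 213.2 K.
ΔF = Δ[S(1−α)]/4 = (1−0.36)·+10.8/4 = 1.728 W m⁻².
The Planck feedback parameter is 4σT_e³ = 2.198 W m⁻²/K.
Hence the no-feedback warming is ΔF/(4σT_e³) = 0.786 K.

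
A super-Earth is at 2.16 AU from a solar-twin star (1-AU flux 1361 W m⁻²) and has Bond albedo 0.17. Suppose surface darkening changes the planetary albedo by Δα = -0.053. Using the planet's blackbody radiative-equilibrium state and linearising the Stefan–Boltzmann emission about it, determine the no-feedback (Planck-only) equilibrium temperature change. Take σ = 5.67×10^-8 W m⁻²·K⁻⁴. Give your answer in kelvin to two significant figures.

2.9 K

Irradiance scales as 1/d², so S = 1361 W m⁻² × (1/2.16)² = 291.7 W m⁻².
Unperturbed T_e = [291.7·(1−0.17)/(4σ)]^¼ = 180.8 K.
The change in absorbed flux is Δ[S(1−α)/4] = −SΔα/4 = 3.865 W m⁻².
Linearising σT⁴ gives d(σT⁴)/dT = 4σT_e³ = 1.339 W m⁻² per K.
ΔT₀ = ΔF/λ_P = 3.865/1.339 = 2.89 K.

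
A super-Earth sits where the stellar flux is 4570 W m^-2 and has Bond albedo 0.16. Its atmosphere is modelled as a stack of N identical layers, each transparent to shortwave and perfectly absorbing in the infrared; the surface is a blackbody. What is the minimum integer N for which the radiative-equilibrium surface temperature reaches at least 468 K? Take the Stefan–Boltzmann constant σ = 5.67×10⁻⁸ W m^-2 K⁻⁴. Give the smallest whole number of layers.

Top-of-atmosphere balance: σT_e⁴ = S(1−α)/4 = 959.7 W m^-2 → T_e = 360.7 K.
Since T_s⁴ = (N+1)T_e⁴, we need N ≥ (T_s/T_e)⁴ − 1 = 1.834.
The minimum whole number is N = 2.

2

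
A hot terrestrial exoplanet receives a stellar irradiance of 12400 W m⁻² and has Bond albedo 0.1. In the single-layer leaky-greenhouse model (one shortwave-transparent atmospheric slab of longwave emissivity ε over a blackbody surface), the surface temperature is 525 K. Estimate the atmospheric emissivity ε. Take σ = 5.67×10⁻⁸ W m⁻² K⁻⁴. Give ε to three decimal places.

First, T_e = [12400·(1−0.1)/(4σ)]^(1/4) = 471.0 K.
Inverting T_s⁴ = 2T_e⁴/(2−ε): (T_e/T_s)⁴ = 0.6477, so ε = 2(1 − 0.6477) = 0.7046.

0.705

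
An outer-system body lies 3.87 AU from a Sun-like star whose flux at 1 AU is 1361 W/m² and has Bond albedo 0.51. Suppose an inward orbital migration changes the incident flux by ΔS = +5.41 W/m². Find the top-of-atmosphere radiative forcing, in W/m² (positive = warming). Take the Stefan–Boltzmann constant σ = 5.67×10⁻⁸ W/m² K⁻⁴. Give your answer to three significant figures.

Flux at the orbit: S = 1361/(3.87)² = 90.87 W/m².
TOA radiative forcing: ΔF = (1−α)ΔS/4 = 0.49·(+5.41)/4 = 0.6627 W/m².

0.663 W/m²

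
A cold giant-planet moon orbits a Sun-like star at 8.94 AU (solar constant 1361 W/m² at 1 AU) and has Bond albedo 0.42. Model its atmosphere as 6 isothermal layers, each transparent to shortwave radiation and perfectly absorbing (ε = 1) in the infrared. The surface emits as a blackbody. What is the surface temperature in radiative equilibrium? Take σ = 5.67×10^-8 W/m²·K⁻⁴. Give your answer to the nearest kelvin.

132 K

By the inverse-square law, S = 1361/8.94² = 17.03 W/m².
Top-of-atmosphere balance: σT_e⁴ = S(1−α)/4 = 2.469 W/m² → T_e = 81.23 K.
For an N-layer opaque stack, T_s⁴ = (N+1)T_e⁴, hence T_s = (7)^(1/4)×81.23 K = 132.1 K.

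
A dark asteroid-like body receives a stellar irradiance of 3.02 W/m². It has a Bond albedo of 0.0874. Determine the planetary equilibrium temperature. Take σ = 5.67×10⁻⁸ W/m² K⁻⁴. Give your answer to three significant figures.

59.0 K

Averaging over the sphere, the absorbed flux is S(1−α)/4 = 0.6890 W/m².
In equilibrium σT⁴ equals this, so T = 59.04 K.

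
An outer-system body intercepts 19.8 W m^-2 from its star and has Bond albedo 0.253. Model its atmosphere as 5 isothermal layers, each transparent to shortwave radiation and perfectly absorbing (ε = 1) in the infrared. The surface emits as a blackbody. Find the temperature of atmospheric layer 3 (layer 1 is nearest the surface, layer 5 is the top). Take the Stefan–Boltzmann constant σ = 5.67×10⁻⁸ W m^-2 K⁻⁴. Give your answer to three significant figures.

Top-of-atmosphere balance: σT_e⁴ = S(1−α)/4 = 3.698 W m^-2 → T_e = 89.86 K.
In the N-layer model, layer k (counted from the surface) has T_k = (N+1−k)^(1/4)·T_e.
T_3 = (3)^(1/4)·89.86 = 118.3 K.

118 kelvin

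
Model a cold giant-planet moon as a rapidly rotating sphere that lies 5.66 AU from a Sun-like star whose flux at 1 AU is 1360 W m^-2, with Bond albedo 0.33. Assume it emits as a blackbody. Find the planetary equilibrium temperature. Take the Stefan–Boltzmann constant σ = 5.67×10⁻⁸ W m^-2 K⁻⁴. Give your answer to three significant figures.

106 K

Flux at the orbit: S = 1360/(5.66)² = 42.45 W m^-2.
The planet absorbs (1−α)S over its disc πR² and re-emits over 4πR², so the mean absorbed flux is (1−0.33)·42.45/4 = 7.111 W m^-2.
Balancing against σT⁴: T = (7.111/5.67×10⁻⁸)^(1/4) = 105.8 K.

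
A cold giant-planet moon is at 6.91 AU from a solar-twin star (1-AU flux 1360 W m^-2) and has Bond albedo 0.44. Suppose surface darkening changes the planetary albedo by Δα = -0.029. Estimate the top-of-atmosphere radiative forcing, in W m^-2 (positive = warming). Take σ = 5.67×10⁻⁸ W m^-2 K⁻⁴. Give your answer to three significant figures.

Flux at the orbit: S = 1360/(6.91)² = 28.48 W m^-2.
The change in absorbed flux is Δ[S(1−α)/4] = −SΔα/4 = 0.2065 W m^-2.

0.207 W m^-2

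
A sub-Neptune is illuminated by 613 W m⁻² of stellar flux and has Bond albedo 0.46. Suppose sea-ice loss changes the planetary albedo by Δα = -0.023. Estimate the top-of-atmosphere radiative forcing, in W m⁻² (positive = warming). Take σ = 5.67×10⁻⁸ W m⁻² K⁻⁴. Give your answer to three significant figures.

3.52 W m⁻²

The change in absorbed flux is Δ[S(1−α)/4] = −SΔα/4 = 3.525 W m⁻².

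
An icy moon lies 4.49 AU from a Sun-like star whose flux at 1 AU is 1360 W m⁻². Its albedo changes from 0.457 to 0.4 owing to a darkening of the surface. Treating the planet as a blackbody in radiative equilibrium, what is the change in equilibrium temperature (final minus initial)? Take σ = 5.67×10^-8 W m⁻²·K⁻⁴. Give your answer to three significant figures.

2.85 kelvin

By the inverse-square law, S = 1360/4.49² = 67.46 W m⁻².
With α = 0.457, T₁ = 112.7 K.
After:  T₂ = [67.46·0.6/(4σ)]^(1/4) = 115.6 K.
ΔT = T₂ − T₁ = 2.849 K.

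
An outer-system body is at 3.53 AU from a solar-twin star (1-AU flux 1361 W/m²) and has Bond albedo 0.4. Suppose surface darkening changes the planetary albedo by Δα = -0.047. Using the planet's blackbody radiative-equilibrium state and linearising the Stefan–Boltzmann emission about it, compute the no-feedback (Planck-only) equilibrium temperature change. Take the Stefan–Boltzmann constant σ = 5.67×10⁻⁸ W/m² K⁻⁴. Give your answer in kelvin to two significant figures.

Irradiance scales as 1/d², so S = 1361 W/m² × (1/3.53)² = 109.2 W/m².
Reference equilibrium: T_e = [S(1−α)/(4σ)]^(1/4) = 130.4 K.
ΔF = −(S/4)Δα = −(109.2/4)×(-0.047) = 1.283 W/m².
The Planck feedback parameter is 4σT_e³ = 0.5026 W/m²/K.
ΔT₀ = ΔF/λ_P = 1.283/0.5026 = 2.55 K.

2.6 K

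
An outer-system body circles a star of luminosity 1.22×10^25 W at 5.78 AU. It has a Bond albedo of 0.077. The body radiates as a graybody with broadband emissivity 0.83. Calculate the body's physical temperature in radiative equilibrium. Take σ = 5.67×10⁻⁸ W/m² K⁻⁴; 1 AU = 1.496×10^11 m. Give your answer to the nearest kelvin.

d = 5.78 × 1.496×10^11 m = 8.647×10^11 m.
S = L/(4πd²) = 1.298 W/m².
The planet absorbs (1−α)S over its disc πR² and re-emits over 4πR², so the mean absorbed flux is (1−0.077)·1.298/4 = 0.2996 W/m².
Radiative balance εσT⁴ = 0.2996 gives T = [0.2996/(0.83·σ)]^(1/4) = 50.23 K.

50 K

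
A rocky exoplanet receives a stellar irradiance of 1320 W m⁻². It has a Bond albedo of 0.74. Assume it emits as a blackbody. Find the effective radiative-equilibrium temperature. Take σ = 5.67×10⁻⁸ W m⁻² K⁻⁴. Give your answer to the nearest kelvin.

197 K

Averaging over the sphere, the absorbed flux is S(1−α)/4 = 85.80 W m⁻².
In equilibrium σT⁴ equals this, so T = 197.2 K.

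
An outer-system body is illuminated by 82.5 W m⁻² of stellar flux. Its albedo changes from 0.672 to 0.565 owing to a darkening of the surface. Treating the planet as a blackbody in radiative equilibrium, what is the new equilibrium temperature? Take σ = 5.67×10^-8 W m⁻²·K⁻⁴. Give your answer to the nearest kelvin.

112 K

With the new albedo, S(1−α₂)/4 = 8.972 W m⁻², so T₂ = 112.2 K.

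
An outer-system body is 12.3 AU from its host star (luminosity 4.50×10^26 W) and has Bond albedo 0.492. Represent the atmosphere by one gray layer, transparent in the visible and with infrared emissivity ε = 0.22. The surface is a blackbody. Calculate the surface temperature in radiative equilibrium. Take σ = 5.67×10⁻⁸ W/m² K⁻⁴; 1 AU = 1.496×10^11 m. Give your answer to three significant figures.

Orbital distance: d = 12.3 AU = 1.840×10^12 m.
S = L/(4πd²) = 10.58 W/m².
The planet radiates to space at T_e = [S(1−α)/(4σ)]^(1/4) = 69.76 K.
Surface balance with a leaky layer gives σT_s⁴ = σT_e⁴·2/(2−ε), so T_s = T_e·[2/(2−0.22)]^(1/4) = 71.83 K.

71.8 kelvin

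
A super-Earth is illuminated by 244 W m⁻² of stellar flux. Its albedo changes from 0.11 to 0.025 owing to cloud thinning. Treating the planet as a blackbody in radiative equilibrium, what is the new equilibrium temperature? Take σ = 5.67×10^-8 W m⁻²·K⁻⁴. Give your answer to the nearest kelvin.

T₂ = [S(1−α₂)/(4σ)]^(1/4) = [244.0·0.975/(4σ)]^(1/4) = 180.0 K.

180 K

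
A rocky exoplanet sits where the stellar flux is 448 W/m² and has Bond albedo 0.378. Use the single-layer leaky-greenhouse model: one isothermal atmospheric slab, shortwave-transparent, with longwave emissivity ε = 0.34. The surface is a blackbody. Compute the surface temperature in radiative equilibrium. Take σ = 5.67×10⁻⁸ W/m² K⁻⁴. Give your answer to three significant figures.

The planet radiates to space at T_e = [S(1−α)/(4σ)]^(1/4) = 187.2 K.
The surface balance (absorbed SW + ε·downward IR = σT_s⁴) with T_a⁴ = T_s⁴/2 reduces to T_s = T_e·[2/(2−ε)]^¼ = 196.1 K.

196 K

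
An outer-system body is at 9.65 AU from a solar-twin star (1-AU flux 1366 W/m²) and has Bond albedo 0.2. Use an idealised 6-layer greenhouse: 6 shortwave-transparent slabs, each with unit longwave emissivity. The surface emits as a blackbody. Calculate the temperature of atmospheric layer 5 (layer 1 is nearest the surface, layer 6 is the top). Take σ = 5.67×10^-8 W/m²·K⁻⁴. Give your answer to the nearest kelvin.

By the inverse-square law, S = 1366/9.65² = 14.67 W/m².
Top-of-atmosphere balance: σT_e⁴ = S(1−α)/4 = 2.934 W/m² → T_e = 84.81 K.
In the N-layer model, layer k (counted from the surface) has T_k = (N+1−k)^(1/4)·T_e.
T_5 = (2)^(1/4)·84.81 = 100.9 K.

101 kelvin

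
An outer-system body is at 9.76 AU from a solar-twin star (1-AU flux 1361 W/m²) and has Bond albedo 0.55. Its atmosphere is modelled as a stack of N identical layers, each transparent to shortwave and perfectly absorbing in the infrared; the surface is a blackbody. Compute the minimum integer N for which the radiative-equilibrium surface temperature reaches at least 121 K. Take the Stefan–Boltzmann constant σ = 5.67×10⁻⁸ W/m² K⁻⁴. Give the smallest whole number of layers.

Flux at the orbit: S = 1361/(9.76)² = 14.29 W/m².
The effective emission temperature is T_e = [S(1−α)/(4σ)]^¼ = 72.97 K.
Need (N+1)T_e⁴ ≥ T_s⁴, i.e. N+1 ≥ (121/72.97)⁴ = 7.562.
So N ≥ 6.562; the smallest integer is N = 7.

7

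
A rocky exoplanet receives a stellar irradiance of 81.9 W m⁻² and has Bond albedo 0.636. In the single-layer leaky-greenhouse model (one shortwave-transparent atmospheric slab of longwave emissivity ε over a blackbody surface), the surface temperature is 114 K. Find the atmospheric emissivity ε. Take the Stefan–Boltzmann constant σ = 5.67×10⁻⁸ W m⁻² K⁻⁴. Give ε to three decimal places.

Effective temperature: T_e = [S(1−α)/(4σ)]^(1/4) = 107.1 K.
Since (2−ε)/2 = (T_e/T_s)⁴ = 0.7783, ε = 0.4435.

0.443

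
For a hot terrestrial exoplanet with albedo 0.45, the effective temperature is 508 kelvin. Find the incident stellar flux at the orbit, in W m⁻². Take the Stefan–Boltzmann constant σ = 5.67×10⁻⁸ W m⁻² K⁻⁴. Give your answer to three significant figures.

From S(1−α)/4 = σT⁴: S = 4σT⁴/(1−α).
σT⁴ = 5.67×10⁻⁸·(508)⁴ = 3776 W m⁻².
S = 4·3776/0.55 = 27460 W m⁻².

27500 W m⁻²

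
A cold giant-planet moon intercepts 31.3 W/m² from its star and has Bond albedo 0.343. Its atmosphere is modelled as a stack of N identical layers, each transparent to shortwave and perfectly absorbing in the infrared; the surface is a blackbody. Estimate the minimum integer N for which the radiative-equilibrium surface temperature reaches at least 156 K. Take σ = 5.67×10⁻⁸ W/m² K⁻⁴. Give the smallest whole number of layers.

The effective emission temperature is T_e = [S(1−α)/(4σ)]^¼ = 97.58 K.
Need (N+1)T_e⁴ ≥ T_s⁴, i.e. N+1 ≥ (156/97.58)⁴ = 6.532.
Rounding up, N = 6.

6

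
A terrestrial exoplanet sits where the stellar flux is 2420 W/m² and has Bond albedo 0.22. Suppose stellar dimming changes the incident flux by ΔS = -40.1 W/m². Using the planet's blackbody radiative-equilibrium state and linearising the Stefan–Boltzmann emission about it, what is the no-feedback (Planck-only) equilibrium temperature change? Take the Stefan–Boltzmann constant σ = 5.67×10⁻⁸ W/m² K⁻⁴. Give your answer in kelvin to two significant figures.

Reference equilibrium: T_e = [S(1−α)/(4σ)]^(1/4) = 302.0 K.
Only a fraction (1−α) is absorbed and it's spread over 4πR², so ΔF = (1−α)ΔS/4 = -7.820 W/m².
Planck response: λ_P = 4σT_e³ = 4·5.67×10⁻⁸·(302.0)³ = 6.249 W/m²/K.
ΔT₀ = ΔF/λ_P = -7.820/6.249 = -1.25 K.

-1.3 K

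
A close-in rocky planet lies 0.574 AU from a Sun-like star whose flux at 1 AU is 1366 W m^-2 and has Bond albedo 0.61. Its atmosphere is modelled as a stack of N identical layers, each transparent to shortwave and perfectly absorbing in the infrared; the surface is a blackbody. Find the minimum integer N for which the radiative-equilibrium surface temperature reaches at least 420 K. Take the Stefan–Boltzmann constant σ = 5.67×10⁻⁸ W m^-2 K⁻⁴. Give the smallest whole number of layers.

By the inverse-square law, S = 1366/0.574² = 4146 W m^-2.
The effective emission temperature is T_e = [S(1−α)/(4σ)]^¼ = 290.6 K.
Since T_s⁴ = (N+1)T_e⁴, we need N ≥ (T_s/T_e)⁴ − 1 = 3.365.
The minimum whole number is N = 4.

4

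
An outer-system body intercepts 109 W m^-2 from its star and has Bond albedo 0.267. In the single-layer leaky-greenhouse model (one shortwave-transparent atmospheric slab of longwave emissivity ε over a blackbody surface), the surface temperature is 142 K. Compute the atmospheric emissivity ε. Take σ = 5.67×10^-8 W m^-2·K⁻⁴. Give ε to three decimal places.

0.267

Effective temperature: T_e = [S(1−α)/(4σ)]^(1/4) = 137.0 K.
T_s⁴ = T_e⁴·2/(2−ε) → ε = 2 − 2(T_e/T_s)⁴ = 2 − 2·(137.0/142)⁴ = 0.2671.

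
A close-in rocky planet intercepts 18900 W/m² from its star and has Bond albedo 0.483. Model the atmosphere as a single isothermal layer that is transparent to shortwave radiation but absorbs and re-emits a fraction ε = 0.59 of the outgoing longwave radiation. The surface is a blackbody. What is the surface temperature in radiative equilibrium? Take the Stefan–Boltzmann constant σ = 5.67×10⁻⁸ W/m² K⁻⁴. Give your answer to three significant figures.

Effective emission temperature (TOA balance): σT_e⁴ = S(1−α)/4 = 2443 W/m² → T_e = 455.6 K.
For a single slab of emissivity ε, T_s⁴ = 2T_e⁴/(2−ε); thus T_s = 455.6·(1.418)^(1/4) = 497.2 K.

497 K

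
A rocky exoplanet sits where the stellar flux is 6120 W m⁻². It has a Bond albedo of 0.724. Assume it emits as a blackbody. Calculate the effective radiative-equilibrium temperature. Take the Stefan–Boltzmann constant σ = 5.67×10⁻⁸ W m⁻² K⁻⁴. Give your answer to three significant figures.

Absorbed flux (global mean): S(1−α)/4 = 6120·0.276/4 = 422.3 W m⁻².
Set σT⁴ = 422.3 → T = (422.3/σ)^(1/4) = 293.8 K.

294 K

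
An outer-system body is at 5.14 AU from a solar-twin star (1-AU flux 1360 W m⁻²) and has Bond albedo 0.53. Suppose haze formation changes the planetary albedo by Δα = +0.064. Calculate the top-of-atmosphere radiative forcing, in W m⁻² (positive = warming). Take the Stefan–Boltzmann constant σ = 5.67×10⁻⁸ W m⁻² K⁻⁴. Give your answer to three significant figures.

Irradiance scales as 1/d², so S = 1360 W m⁻² × (1/5.14)² = 51.48 W m⁻².
ΔF = −(S/4)Δα = −(51.48/4)×(+0.064) = -0.8236 W m⁻².

-0.824 W m⁻²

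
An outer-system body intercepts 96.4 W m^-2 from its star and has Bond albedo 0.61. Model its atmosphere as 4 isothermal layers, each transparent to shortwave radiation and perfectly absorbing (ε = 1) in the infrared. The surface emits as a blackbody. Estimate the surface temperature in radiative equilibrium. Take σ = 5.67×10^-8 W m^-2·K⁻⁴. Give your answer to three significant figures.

The effective emission temperature is T_e = [S(1−α)/(4σ)]^¼ = 113.5 K.
Layer-by-layer balance gives σT_s⁴ = (N+1)σT_e⁴, so T_s = 5^¼·113.5 = 169.7 K.

170 K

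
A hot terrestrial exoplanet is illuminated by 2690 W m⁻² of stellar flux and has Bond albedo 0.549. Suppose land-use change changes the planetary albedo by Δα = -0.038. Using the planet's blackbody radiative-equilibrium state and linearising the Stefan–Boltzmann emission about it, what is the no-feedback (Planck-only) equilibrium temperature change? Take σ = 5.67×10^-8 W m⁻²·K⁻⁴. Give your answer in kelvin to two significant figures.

The baseline emission temperature is T_e = 270.4 K.
TOA radiative forcing: ΔF = −S·Δα/4 = −2690·(-0.038)/4 = 25.55 W m⁻².
Planck response: λ_P = 4σT_e³ = 4·5.67×10⁻⁸·(270.4)³ = 4.486 W m⁻²/K.
ΔT₀ = ΔF/λ_P = 25.55/4.486 = 5.70 K.

5.7 kelvin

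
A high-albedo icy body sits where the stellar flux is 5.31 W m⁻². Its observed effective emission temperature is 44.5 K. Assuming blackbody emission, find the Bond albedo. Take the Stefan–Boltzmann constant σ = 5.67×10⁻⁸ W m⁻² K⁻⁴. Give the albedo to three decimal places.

From σT⁴ = S(1−α)/4 we invert for α: 1−α = 4σT⁴/S.
σT⁴ = 0.2223 W m⁻², so 4σT⁴ = 0.8894 W m⁻².
Hence α = 1 − 0.8894/5.310 = 0.8325.

0.833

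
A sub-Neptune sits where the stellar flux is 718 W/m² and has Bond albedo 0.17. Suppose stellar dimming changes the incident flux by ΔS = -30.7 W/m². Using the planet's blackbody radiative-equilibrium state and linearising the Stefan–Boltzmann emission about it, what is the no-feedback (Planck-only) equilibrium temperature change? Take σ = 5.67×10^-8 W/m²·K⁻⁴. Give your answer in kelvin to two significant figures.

-2.4 kelvin

The baseline emission temperature is T_e = 226.4 K.
ΔF = Δ[S(1−α)]/4 = (1−0.17)·-30.7/4 = -6.370 W/m².
Planck response: λ_P = 4σT_e³ = 4·5.67×10⁻⁸·(226.4)³ = 2.632 W/m²/K.
Hence the no-feedback warming is ΔF/(4σT_e³) = -2.42 K.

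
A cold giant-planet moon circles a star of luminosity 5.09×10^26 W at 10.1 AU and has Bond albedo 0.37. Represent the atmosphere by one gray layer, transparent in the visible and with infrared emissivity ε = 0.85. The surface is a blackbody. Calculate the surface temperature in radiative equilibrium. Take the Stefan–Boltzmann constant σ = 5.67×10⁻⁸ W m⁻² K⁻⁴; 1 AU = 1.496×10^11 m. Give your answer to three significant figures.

96.2 K

d = 10.1 × 1.496×10^11 m = 1.511×10^12 m.
Spreading L over a sphere of radius d: S = 5.09×10^26/(4π·1.51×10^12²) = 17.74 W m⁻².
Effective emission temperature (TOA balance): σT_e⁴ = S(1−α)/4 = 2.794 W m⁻² → T_e = 83.79 K.
The surface balance (absorbed SW + ε·downward IR = σT_s⁴) with T_a⁴ = T_s⁴/2 reduces to T_s = T_e·[2/(2−ε)]^¼ = 96.22 K.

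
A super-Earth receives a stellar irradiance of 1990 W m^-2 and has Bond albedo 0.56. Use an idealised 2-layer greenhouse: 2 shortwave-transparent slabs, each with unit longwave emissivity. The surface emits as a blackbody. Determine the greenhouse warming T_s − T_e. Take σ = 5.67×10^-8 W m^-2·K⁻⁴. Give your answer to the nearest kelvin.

Top-of-atmosphere balance: σT_e⁴ = S(1−α)/4 = 218.9 W m^-2 → T_e = 249.3 K.
T_s = (N+1)^(1/4)·T_e = 328.1 K.
So the greenhouse effect raises the surface by 328.1 − 249.3 = 78.79 K.

79 K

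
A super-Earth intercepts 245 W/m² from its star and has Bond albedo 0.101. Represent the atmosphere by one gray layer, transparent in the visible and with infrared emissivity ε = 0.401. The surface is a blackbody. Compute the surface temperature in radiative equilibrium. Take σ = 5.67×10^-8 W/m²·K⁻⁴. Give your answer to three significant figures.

Effective emission temperature (TOA balance): σT_e⁴ = S(1−α)/4 = 55.06 W/m² → T_e = 176.5 K.
Surface balance with a leaky layer gives σT_s⁴ = σT_e⁴·2/(2−ε), so T_s = T_e·[2/(2−0.401)]^(1/4) = 186.7 K.

187 K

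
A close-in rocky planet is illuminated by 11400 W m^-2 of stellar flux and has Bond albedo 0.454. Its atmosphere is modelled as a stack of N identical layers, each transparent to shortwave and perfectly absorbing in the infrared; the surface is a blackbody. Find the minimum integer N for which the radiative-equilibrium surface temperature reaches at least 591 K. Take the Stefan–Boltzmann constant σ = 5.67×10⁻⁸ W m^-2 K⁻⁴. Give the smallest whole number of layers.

The effective emission temperature is T_e = [S(1−α)/(4σ)]^¼ = 407.0 K.
T_s = (N+1)^(1/4)·T_e ≥ 591 K requires N+1 ≥ (T_s/T_e)⁴ = (591/407.0)⁴ = 4.445.
The minimum whole number is N = 4.

4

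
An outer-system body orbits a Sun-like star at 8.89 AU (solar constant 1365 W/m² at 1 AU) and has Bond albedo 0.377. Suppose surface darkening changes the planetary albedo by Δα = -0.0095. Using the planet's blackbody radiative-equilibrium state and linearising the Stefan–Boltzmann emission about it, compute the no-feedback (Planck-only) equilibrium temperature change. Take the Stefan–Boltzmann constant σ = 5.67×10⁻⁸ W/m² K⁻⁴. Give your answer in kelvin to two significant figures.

0.32 kelvin

Irradiance scales as 1/d², so S = 1365 W/m² × (1/8.89)² = 17.27 W/m².
The baseline emission temperature is T_e = 82.99 K.
ΔF = −(S/4)Δα = −(17.27/4)×(-0.0095) = 0.04102 W/m².
Linearising σT⁴ gives d(σT⁴)/dT = 4σT_e³ = 0.1297 W/m² per K.
So ΔT₀ = 0.04102/0.1297 = 0.316 K.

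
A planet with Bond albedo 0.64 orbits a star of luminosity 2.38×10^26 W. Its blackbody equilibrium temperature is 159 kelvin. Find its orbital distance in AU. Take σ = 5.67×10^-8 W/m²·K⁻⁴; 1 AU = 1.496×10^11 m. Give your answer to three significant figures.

1.45 AU

Required flux: S = 4σT⁴/(1−α) = 402.7 W/m².
S = L/(4πd²) → d = √(L/4πS) = √(2.38×10^26/(4π·402.7)) = 2.169×10^11 m = 1.450 AU.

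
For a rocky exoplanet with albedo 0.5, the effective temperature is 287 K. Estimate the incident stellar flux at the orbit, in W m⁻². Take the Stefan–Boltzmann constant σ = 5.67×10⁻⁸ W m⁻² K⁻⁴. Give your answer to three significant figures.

3080 W m⁻²

Invert the energy balance for S: S = 4σT⁴/(1−α).
σT⁴ = 5.67×10⁻⁸·(287)⁴ = 384.7 W m⁻².
S = 4·384.7/0.5 = 3078 W m⁻².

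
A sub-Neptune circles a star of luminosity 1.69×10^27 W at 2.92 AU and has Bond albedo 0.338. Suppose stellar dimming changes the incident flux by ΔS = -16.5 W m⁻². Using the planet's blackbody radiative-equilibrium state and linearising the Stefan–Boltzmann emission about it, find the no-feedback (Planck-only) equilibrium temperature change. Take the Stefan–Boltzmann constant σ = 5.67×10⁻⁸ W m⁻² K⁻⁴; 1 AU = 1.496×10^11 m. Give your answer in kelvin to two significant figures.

d = 2.92 × 1.496×10^11 m = 4.368×10^11 m.
S = L/(4πd²) = 704.8 W m⁻².
Unperturbed T_e = [704.8·(1−0.338)/(4σ)]^¼ = 213.0 K.
TOA radiative forcing: ΔF = (1−α)ΔS/4 = 0.662·(-16.5)/4 = -2.731 W m⁻².
The Planck feedback parameter is 4σT_e³ = 2.191 W m⁻²/K.
So ΔT₀ = -2.731/2.191 = -1.25 K.

-1.2 K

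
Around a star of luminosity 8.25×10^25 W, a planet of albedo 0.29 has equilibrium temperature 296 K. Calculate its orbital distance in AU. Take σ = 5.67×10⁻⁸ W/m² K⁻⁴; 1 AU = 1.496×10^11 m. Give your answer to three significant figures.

0.346 AU

Required flux: S = 4σT⁴/(1−α) = 2452 W/m².
S = L/(4πd²) → d = √(L/4πS) = √(8.25×10^25/(4π·2452)) = 5.174×10^10 m = 0.3459 AU.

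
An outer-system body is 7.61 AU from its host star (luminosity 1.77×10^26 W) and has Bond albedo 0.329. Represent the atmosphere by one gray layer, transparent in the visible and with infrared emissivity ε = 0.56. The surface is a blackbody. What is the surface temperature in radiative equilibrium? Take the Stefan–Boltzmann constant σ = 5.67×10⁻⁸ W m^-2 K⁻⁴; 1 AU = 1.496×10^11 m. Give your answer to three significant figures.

81.7 kelvin

Orbital distance: d = 7.61 AU = 1.138×10^12 m.
S = L/(4πd²) = 10.87 W m^-2.
At the top of the atmosphere, σT_e⁴ = S(1−α)/4 = 1.823 W m^-2, giving T_e = 75.30 K.
The surface balance (absorbed SW + ε·downward IR = σT_s⁴) with T_a⁴ = T_s⁴/2 reduces to T_s = T_e·[2/(2−ε)]^¼ = 81.75 K.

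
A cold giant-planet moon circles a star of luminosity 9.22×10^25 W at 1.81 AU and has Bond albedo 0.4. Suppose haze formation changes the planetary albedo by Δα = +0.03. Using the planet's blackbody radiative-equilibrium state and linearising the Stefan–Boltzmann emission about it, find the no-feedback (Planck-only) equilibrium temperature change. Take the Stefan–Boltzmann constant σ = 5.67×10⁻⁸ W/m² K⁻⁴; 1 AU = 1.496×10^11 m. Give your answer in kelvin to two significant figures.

-1.6 kelvin

d = 1.81 × 1.496×10^11 m = 2.708×10^11 m.
Spreading L over a sphere of radius d: S = 9.22×10^25/(4π·2.71×10^11²) = 100.1 W/m².
Unperturbed T_e = [100.1·(1−0.4)/(4σ)]^¼ = 127.6 K.
TOA radiative forcing: ΔF = −S·Δα/4 = −100.1·(+0.03)/4 = -0.7505 W/m².
Planck response: λ_P = 4σT_e³ = 4·5.67×10⁻⁸·(127.6)³ = 0.4707 W/m²/K.
Hence the no-feedback warming is ΔF/(4σT_e³) = -1.59 K.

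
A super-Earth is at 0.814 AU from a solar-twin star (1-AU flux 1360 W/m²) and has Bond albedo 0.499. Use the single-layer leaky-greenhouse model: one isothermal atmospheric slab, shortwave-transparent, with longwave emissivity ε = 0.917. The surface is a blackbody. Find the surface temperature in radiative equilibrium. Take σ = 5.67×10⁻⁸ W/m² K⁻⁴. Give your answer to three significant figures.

Irradiance scales as 1/d², so S = 1360 W/m² × (1/0.814)² = 2053 W/m².
Effective emission temperature (TOA balance): σT_e⁴ = S(1−α)/4 = 257.1 W/m² → T_e = 259.5 K.
The surface balance (absorbed SW + ε·downward IR = σT_s⁴) with T_a⁴ = T_s⁴/2 reduces to T_s = T_e·[2/(2−ε)]^¼ = 302.5 K.

302 K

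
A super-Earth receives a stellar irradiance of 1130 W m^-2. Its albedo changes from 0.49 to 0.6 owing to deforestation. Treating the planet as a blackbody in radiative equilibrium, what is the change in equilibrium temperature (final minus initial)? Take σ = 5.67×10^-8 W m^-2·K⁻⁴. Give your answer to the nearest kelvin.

Initial: T₁ = [S(1−0.49)/(4σ)]^(1/4) = 224.5 K.
Final:   T₂ = [S(1−0.6)/(4σ)]^(1/4) = 211.3 K.
Change: 211.3 − 224.5 = -13.23 K.

-13 K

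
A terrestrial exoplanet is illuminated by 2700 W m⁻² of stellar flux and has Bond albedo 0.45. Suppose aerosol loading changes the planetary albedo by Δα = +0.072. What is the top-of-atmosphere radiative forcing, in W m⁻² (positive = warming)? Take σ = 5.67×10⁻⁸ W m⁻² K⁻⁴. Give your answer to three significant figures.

-48.6 W m⁻²

ΔF = −(S/4)Δα = −(2700/4)×(+0.072) = -48.60 W m⁻².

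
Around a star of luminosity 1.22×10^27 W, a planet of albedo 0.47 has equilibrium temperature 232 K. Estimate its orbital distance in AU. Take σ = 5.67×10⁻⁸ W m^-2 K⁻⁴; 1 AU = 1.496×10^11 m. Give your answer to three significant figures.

Energy balance gives S = 4σT⁴/(1−α) = 1240 W m^-2.
S = L/(4πd²) → d = √(L/4πS) = √(1.22×10^27/(4π·1240)) = 2.798×10^11 m = 1.871 AU.

1.87 AU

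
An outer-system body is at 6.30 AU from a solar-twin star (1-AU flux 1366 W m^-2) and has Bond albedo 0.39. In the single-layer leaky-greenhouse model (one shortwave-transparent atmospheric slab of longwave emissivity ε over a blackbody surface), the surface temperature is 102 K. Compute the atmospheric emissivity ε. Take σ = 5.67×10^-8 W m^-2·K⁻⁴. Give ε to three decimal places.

0.290

By the inverse-square law, S = 1366/6.30² = 34.42 W m^-2.
TOA balance gives T_e = 98.09 K.
Since (2−ε)/2 = (T_e/T_s)⁴ = 0.8552, ε = 0.2896.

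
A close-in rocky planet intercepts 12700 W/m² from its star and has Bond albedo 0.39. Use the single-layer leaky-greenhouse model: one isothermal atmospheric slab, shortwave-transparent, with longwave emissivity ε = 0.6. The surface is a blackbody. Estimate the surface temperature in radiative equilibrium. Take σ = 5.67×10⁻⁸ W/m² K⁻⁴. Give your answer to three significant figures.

The planet radiates to space at T_e = [S(1−α)/(4σ)]^(1/4) = 429.9 K.
For a single slab of emissivity ε, T_s⁴ = 2T_e⁴/(2−ε); thus T_s = 429.9·(1.429)^(1/4) = 470.0 K.

470 K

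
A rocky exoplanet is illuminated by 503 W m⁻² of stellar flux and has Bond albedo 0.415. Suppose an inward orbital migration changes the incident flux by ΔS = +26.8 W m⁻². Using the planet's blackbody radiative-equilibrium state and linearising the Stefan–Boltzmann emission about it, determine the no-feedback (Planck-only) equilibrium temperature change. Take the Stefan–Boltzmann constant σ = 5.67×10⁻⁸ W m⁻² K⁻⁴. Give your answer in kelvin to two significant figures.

2.5 K

Unperturbed T_e = [503.0·(1−0.415)/(4σ)]^¼ = 189.8 K.
TOA radiative forcing: ΔF = (1−α)ΔS/4 = 0.585·(+26.8)/4 = 3.919 W m⁻².
The Planck feedback parameter is 4σT_e³ = 1.550 W m⁻²/K.
Hence the no-feedback warming is ΔF/(4σT_e³) = 2.53 K.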